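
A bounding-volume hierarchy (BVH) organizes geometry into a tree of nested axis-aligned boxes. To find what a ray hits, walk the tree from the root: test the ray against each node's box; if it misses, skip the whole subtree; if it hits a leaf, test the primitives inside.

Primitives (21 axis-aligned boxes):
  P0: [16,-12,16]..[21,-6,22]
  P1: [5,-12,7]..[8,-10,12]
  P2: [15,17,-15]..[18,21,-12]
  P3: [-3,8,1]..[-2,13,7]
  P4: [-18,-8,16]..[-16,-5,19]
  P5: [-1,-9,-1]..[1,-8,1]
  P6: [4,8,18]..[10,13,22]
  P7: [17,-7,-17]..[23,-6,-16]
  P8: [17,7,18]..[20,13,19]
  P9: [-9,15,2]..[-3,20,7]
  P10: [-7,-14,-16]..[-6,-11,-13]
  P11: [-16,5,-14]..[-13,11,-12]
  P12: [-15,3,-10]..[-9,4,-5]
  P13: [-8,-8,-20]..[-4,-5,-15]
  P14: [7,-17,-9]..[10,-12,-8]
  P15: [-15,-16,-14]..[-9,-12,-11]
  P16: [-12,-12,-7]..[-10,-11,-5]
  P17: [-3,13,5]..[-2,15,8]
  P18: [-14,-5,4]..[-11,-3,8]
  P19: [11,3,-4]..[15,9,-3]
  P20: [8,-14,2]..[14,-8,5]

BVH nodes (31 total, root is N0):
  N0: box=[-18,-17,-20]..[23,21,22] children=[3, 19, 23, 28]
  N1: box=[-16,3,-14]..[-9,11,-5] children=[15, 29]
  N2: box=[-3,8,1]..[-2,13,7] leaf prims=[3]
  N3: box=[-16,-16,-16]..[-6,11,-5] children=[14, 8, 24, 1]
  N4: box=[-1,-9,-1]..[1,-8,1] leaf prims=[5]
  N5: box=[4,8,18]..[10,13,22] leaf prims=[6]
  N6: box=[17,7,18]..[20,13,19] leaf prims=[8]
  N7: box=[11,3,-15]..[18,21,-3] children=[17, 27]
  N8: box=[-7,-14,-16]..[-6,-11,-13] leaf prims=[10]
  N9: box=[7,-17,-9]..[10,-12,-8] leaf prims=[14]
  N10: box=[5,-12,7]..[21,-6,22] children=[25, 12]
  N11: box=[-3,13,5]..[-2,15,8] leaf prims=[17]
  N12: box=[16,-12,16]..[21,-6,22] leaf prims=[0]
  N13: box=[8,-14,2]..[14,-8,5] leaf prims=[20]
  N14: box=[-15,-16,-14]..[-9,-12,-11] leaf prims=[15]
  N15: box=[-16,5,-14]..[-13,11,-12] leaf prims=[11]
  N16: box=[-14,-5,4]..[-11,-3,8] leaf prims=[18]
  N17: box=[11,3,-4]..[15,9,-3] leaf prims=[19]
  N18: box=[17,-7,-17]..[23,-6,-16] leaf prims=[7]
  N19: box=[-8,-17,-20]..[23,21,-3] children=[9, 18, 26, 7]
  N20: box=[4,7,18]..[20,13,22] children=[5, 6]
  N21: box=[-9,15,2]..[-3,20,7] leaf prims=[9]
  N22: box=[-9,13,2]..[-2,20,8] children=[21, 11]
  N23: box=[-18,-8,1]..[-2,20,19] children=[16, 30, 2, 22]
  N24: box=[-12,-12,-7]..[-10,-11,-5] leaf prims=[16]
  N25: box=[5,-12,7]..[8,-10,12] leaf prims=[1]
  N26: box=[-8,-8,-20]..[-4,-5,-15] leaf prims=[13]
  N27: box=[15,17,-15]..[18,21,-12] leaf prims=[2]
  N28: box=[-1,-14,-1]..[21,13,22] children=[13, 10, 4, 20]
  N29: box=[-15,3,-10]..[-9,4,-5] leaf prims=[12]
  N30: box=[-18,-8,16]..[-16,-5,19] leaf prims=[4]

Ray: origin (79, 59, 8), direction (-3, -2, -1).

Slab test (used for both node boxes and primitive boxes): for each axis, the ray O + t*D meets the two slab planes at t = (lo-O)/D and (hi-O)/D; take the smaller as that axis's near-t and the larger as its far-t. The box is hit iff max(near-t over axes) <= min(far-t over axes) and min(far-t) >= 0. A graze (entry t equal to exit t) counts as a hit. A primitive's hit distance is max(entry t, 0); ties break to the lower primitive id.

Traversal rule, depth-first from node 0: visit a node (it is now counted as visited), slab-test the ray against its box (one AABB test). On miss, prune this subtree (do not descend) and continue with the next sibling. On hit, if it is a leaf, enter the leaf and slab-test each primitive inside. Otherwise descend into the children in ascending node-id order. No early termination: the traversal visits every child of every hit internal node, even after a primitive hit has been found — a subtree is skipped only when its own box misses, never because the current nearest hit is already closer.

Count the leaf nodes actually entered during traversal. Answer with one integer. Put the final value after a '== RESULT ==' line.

Trace the traversal:
N0 x:[56/3,97/3] y:[19,38] z:[-14,28] -> hit [19,28], descend [3, 19, 23, 28]
  N3 x:[85/3,95/3] y:[24,75/2] z:[13,24] -> miss, prune
  N19 x:[56/3,29] y:[19,38] z:[11,28] -> hit [19,28], descend [7, 9, 18, 26]
    N7 x:[61/3,68/3] y:[19,28] z:[11,23] -> hit [61/3,68/3], descend [17, 27]
      N17 x:[64/3,68/3] y:[25,28] z:[11,12] -> miss, prune
      N27 x:[61/3,64/3] y:[19,21] z:[20,23] -> hit [61/3,21] leaf, test {P2@t=61/3}
    N9 x:[23,24] y:[71/2,38] z:[16,17] -> miss, prune
    N18 x:[56/3,62/3] y:[65/2,33] z:[24,25] -> miss, prune
    N26 x:[83/3,29] y:[32,67/2] z:[23,28] -> miss, prune
  N23 x:[27,97/3] y:[39/2,67/2] z:[-11,7] -> miss, prune
  N28 x:[58/3,80/3] y:[23,73/2] z:[-14,9] -> miss, prune

order=[0, 3, 19, 7, 17, 27, 9, 18, 26, 23, 28]  |boxes|=11  |leaves|=1  hit=P2

== RESULT ==
1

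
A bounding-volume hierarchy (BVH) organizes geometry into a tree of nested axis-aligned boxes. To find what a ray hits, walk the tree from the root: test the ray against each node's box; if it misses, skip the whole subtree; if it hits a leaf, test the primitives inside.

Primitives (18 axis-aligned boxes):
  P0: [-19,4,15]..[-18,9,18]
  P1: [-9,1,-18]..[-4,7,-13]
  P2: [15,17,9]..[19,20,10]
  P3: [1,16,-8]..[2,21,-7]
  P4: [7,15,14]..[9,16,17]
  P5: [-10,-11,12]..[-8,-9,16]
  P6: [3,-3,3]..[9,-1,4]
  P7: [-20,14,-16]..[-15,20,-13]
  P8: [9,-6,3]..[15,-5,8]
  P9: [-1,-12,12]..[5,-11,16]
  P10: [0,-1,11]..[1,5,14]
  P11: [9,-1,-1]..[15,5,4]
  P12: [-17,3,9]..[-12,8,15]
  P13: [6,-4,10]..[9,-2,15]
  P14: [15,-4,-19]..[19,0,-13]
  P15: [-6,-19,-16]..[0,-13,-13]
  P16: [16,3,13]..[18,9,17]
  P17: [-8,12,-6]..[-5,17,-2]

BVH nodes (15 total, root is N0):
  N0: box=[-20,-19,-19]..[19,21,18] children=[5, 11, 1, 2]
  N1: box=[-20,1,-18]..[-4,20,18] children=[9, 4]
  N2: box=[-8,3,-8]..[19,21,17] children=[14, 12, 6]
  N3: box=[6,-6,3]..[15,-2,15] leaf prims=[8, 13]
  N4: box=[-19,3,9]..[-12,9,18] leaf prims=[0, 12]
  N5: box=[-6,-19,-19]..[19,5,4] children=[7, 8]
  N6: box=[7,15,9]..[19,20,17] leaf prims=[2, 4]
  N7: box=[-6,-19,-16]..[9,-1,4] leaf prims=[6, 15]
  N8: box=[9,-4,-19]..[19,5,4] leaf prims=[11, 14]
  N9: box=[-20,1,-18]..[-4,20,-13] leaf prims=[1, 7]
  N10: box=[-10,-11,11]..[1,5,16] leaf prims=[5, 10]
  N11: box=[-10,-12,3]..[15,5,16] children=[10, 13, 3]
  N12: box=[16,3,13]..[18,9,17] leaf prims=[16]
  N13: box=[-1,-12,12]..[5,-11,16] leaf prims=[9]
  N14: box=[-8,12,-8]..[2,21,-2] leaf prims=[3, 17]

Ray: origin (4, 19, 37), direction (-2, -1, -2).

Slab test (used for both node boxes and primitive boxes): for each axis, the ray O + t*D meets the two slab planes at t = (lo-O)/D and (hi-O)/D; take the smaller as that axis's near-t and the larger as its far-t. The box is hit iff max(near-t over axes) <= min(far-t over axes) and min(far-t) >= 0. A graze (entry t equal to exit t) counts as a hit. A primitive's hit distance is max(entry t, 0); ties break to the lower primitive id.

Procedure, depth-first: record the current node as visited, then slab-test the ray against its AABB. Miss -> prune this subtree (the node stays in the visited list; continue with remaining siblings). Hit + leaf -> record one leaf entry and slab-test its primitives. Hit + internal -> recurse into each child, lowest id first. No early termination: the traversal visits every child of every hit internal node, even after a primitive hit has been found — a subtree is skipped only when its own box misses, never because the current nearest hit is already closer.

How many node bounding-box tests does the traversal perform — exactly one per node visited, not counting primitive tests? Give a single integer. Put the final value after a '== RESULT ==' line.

Trace the traversal:
N0 x:[-15/2,12] y:[-2,38] z:[19/2,28] -> hit [19/2,12], descend [1, 2, 5, 11]
  N1 x:[4,12] y:[-1,18] z:[19/2,55/2] -> hit [19/2,12], descend [4, 9]
    N4 x:[8,23/2] y:[10,16] z:[19/2,14] -> hit [10,23/2] leaf, test {P0@t=11, P12(miss)}
    N9 x:[4,12] y:[-1,18] z:[25,55/2] -> miss, prune
  N2 x:[-15/2,6] y:[-2,16] z:[10,45/2] -> miss, prune
  N5 x:[-15/2,5] y:[14,38] z:[33/2,28] -> miss, prune
  N11 x:[-11/2,7] y:[14,31] z:[21/2,17] -> miss, prune

Visited [0, 1, 4, 9, 2, 5, 11]. Tests: 7 box, 1 leaf. Nearest: P0.

== RESULT ==
7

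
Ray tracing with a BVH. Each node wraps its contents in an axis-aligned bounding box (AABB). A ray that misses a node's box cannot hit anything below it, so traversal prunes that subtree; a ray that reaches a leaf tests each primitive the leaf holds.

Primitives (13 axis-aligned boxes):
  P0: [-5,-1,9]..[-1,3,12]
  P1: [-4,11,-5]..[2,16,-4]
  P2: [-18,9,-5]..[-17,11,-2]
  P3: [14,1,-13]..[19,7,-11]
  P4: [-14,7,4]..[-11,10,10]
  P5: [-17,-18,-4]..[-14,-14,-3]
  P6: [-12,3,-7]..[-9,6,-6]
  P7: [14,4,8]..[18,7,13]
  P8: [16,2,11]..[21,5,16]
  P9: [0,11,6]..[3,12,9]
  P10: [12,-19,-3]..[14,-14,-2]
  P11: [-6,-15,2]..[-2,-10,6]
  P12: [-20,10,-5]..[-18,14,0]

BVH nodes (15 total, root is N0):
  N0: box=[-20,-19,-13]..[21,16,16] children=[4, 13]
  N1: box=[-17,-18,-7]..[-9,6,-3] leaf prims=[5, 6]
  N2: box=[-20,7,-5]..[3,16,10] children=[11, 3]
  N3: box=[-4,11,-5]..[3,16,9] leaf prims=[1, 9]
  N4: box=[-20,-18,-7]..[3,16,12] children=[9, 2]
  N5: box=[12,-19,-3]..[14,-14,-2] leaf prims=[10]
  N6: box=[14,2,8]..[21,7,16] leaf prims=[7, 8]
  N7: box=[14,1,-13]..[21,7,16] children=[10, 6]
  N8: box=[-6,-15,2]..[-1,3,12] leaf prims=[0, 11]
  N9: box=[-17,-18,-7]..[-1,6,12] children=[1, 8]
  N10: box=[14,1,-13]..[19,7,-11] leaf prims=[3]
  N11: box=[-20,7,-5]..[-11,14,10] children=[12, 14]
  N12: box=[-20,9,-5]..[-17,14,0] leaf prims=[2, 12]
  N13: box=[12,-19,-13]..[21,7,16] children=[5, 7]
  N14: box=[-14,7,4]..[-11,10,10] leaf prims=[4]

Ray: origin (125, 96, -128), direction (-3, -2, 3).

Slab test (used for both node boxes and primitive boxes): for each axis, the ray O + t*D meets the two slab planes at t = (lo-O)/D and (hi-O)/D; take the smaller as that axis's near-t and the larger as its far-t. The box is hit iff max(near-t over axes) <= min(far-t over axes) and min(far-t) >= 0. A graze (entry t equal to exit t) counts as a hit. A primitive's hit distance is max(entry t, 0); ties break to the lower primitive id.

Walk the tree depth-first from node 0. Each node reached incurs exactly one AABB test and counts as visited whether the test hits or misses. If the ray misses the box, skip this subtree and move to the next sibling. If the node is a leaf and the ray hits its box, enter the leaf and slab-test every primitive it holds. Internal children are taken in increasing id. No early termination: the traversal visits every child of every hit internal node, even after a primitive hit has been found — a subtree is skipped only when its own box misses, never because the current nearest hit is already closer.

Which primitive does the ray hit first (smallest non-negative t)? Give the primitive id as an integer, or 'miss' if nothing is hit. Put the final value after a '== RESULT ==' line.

Traverse from the root:
N0 x:[104/3,145/3] y:[40,115/2] z:[115/3,48] -> hit [40,48], descend [4, 13]
  N4 x:[122/3,145/3] y:[40,57] z:[121/3,140/3] -> hit [122/3,140/3], descend [2, 9]
    N2 x:[122/3,145/3] y:[40,89/2] z:[41,46] -> hit [41,89/2], descend [3, 11]
      N3 x:[122/3,43] y:[40,85/2] z:[41,137/3] -> hit [41,85/2] leaf, test {P1@t=41, P9(miss)}
      N11 x:[136/3,145/3] y:[41,89/2] z:[41,46] -> miss, prune
    N9 x:[42,142/3] y:[45,57] z:[121/3,140/3] -> hit [45,140/3], descend [1, 8]
      N1 x:[134/3,142/3] y:[45,57] z:[121/3,125/3] -> miss, prune
      N8 x:[42,131/3] y:[93/2,111/2] z:[130/3,140/3] -> miss, prune
  N13 x:[104/3,113/3] y:[89/2,115/2] z:[115/3,48] -> miss, prune

Visited [0, 4, 2, 3, 11, 9, 1, 8, 13]. Tests: 9 box, 1 leaf. Nearest: P1.

== RESULT ==
1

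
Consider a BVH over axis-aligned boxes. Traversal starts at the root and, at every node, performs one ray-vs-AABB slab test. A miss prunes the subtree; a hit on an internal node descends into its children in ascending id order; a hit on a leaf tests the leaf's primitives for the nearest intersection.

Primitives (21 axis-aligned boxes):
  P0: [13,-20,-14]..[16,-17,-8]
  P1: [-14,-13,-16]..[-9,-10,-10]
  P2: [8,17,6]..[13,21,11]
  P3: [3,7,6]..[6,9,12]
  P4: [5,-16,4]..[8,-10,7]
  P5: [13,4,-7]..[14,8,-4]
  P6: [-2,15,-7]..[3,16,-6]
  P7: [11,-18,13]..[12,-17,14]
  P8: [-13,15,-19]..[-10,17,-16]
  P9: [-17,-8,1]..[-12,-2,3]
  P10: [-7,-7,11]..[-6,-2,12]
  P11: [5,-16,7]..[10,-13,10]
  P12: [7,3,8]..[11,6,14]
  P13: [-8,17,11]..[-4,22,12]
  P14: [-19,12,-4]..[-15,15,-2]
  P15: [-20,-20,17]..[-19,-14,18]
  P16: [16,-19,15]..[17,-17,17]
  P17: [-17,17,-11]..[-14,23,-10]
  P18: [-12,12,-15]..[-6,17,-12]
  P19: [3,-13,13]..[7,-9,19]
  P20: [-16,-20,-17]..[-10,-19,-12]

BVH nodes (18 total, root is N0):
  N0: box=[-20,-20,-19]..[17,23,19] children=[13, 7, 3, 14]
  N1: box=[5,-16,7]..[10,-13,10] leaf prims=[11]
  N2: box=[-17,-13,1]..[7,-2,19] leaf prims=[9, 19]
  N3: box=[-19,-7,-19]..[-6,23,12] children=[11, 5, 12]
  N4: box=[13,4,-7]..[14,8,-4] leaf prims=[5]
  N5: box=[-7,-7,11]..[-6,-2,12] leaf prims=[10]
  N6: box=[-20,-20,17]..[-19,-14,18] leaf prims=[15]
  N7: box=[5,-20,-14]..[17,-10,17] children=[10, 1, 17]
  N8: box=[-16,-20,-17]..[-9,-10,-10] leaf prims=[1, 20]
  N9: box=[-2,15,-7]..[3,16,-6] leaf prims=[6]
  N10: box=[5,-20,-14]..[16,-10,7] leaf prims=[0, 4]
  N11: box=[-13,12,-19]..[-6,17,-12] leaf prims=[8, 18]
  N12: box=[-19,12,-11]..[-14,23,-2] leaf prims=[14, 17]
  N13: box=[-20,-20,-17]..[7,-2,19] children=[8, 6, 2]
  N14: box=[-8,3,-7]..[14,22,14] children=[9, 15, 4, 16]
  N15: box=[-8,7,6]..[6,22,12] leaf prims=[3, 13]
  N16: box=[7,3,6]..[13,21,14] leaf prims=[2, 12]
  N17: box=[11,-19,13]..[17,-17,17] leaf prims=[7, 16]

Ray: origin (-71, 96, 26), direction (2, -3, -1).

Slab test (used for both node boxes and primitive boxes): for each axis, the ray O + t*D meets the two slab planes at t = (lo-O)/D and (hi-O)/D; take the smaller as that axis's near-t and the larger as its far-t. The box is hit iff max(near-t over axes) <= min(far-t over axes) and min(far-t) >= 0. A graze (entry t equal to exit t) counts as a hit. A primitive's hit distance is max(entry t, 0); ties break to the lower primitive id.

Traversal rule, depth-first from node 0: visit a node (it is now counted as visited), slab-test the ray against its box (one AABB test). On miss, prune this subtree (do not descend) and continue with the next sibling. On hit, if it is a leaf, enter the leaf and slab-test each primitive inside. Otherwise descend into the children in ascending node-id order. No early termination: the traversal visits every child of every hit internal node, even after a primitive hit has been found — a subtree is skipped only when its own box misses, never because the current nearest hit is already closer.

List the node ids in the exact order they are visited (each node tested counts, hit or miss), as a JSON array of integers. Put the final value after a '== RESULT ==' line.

Trace the traversal:
N0 x:[51/2,44] y:[73/3,116/3] z:[7,45] -> hit [51/2,116/3], descend [3, 7, 13, 14]
  N3 x:[26,65/2] y:[73/3,103/3] z:[14,45] -> hit [26,65/2], descend [5, 11, 12]
    N5 x:[32,65/2] y:[98/3,103/3] z:[14,15] -> miss, prune
    N11 x:[29,65/2] y:[79/3,28] z:[38,45] -> miss, prune
    N12 x:[26,57/2] y:[73/3,28] z:[28,37] -> hit [28,28] leaf, test {P14@t=28, P17(miss)}
  N7 x:[38,44] y:[106/3,116/3] z:[9,40] -> hit [38,116/3], descend [1, 10, 17]
    N1 x:[38,81/2] y:[109/3,112/3] z:[16,19] -> miss, prune
    N10 x:[38,87/2] y:[106/3,116/3] z:[19,40] -> hit [38,116/3] leaf, test {P0(miss), P4(miss)}
    N17 x:[41,44] y:[113/3,115/3] z:[9,13] -> miss, prune
  N13 x:[51/2,39] y:[98/3,116/3] z:[7,43] -> hit [98/3,116/3], descend [2, 6, 8]
    N2 x:[27,39] y:[98/3,109/3] z:[7,25] -> miss, prune
    N6 x:[51/2,26] y:[110/3,116/3] z:[8,9] -> miss, prune
    N8 x:[55/2,31] y:[106/3,116/3] z:[36,43] -> miss, prune
  N14 x:[63/2,85/2] y:[74/3,31] z:[12,33] -> miss, prune

order=[0, 3, 5, 11, 12, 7, 1, 10, 17, 13, 2, 6, 8, 14]  |boxes|=14  |leaves|=2  hit=P14

== RESULT ==
[0, 3, 5, 11, 12, 7, 1, 10, 17, 13, 2, 6, 8, 14]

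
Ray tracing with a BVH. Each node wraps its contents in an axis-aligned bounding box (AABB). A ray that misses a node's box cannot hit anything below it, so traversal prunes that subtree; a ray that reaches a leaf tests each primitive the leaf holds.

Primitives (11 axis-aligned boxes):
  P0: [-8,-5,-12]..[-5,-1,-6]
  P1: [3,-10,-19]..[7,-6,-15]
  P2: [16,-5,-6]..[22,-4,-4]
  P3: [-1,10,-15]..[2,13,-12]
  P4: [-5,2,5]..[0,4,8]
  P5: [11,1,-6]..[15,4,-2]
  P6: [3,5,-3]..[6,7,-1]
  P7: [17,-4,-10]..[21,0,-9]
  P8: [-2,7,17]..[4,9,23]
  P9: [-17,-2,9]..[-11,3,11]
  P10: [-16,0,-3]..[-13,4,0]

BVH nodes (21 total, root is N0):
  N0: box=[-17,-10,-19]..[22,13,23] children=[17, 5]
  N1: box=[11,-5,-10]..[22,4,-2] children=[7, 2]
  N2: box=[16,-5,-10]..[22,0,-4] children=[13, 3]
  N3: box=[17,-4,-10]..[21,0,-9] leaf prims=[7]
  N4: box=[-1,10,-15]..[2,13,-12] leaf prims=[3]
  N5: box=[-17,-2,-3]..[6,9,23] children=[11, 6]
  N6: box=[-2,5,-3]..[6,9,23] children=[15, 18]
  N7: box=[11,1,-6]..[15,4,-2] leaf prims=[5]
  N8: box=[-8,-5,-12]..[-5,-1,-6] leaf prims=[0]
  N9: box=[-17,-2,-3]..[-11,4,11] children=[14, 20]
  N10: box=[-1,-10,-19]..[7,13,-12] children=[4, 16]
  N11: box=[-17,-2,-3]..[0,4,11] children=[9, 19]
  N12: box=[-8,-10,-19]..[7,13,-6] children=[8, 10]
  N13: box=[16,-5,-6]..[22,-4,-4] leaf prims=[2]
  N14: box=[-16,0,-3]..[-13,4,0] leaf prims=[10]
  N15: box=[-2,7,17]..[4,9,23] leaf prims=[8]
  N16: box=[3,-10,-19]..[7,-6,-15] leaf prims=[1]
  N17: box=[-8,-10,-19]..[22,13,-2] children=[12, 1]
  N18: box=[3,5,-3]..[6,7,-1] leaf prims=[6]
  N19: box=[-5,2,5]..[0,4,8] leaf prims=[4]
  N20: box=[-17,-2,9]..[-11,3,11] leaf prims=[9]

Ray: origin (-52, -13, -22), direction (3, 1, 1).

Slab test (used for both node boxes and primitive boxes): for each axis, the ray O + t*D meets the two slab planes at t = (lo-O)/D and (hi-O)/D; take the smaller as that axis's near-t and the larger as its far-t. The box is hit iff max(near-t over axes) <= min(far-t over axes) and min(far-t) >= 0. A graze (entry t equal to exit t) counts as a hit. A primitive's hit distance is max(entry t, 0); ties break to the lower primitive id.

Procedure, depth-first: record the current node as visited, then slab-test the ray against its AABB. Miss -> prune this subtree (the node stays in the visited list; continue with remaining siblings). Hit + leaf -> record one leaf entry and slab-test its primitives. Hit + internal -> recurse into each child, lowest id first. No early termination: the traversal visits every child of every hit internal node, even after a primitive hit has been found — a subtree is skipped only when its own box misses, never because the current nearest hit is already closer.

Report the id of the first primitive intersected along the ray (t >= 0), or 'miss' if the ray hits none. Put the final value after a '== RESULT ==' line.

Walk:
N0 x:[35/3,74/3] y:[3,26] z:[3,45] -> hit [35/3,74/3], descend [5, 17]
  N5 x:[35/3,58/3] y:[11,22] z:[19,45] -> hit [19,58/3], descend [6, 11]
    N6 x:[50/3,58/3] y:[18,22] z:[19,45] -> hit [19,58/3], descend [15, 18]
      N15 x:[50/3,56/3] y:[20,22] z:[39,45] -> miss, prune
      N18 x:[55/3,58/3] y:[18,20] z:[19,21] -> hit [19,58/3] leaf, test {P6@t=19}
    N11 x:[35/3,52/3] y:[11,17] z:[19,33] -> miss, prune
  N17 x:[44/3,74/3] y:[3,26] z:[3,20] -> hit [44/3,20], descend [1, 12]
    N1 x:[21,74/3] y:[8,17] z:[12,20] -> miss, prune
    N12 x:[44/3,59/3] y:[3,26] z:[3,16] -> hit [44/3,16], descend [8, 10]
      N8 x:[44/3,47/3] y:[8,12] z:[10,16] -> miss, prune
      N10 x:[17,59/3] y:[3,26] z:[3,10] -> miss, prune

Visited [0, 5, 6, 15, 18, 11, 17, 1, 12, 8, 10]. Tests: 11 box, 1 leaf. Nearest: P6.

== RESULT ==
6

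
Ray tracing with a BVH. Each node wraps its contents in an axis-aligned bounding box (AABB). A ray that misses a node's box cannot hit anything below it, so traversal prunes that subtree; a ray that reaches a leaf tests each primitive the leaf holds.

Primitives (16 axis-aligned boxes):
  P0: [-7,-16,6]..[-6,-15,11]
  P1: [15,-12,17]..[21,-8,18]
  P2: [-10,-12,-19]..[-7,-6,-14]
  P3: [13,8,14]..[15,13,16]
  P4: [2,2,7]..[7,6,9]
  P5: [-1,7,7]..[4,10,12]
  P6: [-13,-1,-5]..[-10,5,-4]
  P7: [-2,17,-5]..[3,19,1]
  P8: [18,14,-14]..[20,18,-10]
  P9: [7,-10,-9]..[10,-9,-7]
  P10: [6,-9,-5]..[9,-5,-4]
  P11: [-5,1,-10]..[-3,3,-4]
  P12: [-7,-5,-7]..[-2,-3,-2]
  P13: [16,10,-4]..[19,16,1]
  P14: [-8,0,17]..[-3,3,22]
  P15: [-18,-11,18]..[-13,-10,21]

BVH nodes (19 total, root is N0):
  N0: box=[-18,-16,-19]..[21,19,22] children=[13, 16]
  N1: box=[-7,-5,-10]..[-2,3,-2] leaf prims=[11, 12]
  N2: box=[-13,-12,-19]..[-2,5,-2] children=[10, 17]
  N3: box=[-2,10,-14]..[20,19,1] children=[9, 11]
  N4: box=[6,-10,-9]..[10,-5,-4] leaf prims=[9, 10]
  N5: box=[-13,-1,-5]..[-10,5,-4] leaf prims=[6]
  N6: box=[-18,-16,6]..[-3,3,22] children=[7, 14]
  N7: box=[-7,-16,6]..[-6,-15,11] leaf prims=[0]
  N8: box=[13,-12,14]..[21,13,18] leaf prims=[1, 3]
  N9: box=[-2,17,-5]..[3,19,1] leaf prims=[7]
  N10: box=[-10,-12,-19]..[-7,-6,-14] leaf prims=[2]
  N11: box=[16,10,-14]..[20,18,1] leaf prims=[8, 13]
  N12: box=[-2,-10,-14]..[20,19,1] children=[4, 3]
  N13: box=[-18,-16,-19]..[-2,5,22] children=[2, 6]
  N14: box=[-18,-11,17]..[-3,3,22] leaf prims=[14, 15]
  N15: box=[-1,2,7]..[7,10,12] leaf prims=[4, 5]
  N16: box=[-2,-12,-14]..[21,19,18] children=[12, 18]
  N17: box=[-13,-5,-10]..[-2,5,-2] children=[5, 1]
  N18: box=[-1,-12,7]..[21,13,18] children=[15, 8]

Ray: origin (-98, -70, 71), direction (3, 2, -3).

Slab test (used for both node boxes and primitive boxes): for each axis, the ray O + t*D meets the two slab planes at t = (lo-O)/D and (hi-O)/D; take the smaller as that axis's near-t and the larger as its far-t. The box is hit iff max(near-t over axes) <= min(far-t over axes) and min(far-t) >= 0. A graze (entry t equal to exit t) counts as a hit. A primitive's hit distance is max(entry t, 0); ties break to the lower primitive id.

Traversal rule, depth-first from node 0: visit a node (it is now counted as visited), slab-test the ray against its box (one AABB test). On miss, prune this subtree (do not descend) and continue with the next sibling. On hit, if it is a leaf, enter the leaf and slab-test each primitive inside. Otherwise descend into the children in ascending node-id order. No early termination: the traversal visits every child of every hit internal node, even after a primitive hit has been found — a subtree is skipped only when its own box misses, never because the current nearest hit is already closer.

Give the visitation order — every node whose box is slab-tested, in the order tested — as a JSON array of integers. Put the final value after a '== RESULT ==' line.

Traverse from the root:
N0 x:[80/3,119/3] y:[27,89/2] z:[49/3,30] -> hit [27,30], descend [13, 16]
  N13 x:[80/3,32] y:[27,75/2] z:[49/3,30] -> hit [27,30], descend [2, 6]
    N2 x:[85/3,32] y:[29,75/2] z:[73/3,30] -> hit [29,30], descend [10, 17]
      N10 x:[88/3,91/3] y:[29,32] z:[85/3,30] -> hit [88/3,30] leaf, test {P2@t=88/3}
      N17 x:[85/3,32] y:[65/2,75/2] z:[73/3,27] -> miss, prune
    N6 x:[80/3,95/3] y:[27,73/2] z:[49/3,65/3] -> miss, prune
  N16 x:[32,119/3] y:[29,89/2] z:[53/3,85/3] -> miss, prune

7 AABB tests over nodes [0, 13, 2, 10, 17, 6, 16]; 1 leaf entered; closest P2.

== RESULT ==
[0, 13, 2, 10, 17, 6, 16]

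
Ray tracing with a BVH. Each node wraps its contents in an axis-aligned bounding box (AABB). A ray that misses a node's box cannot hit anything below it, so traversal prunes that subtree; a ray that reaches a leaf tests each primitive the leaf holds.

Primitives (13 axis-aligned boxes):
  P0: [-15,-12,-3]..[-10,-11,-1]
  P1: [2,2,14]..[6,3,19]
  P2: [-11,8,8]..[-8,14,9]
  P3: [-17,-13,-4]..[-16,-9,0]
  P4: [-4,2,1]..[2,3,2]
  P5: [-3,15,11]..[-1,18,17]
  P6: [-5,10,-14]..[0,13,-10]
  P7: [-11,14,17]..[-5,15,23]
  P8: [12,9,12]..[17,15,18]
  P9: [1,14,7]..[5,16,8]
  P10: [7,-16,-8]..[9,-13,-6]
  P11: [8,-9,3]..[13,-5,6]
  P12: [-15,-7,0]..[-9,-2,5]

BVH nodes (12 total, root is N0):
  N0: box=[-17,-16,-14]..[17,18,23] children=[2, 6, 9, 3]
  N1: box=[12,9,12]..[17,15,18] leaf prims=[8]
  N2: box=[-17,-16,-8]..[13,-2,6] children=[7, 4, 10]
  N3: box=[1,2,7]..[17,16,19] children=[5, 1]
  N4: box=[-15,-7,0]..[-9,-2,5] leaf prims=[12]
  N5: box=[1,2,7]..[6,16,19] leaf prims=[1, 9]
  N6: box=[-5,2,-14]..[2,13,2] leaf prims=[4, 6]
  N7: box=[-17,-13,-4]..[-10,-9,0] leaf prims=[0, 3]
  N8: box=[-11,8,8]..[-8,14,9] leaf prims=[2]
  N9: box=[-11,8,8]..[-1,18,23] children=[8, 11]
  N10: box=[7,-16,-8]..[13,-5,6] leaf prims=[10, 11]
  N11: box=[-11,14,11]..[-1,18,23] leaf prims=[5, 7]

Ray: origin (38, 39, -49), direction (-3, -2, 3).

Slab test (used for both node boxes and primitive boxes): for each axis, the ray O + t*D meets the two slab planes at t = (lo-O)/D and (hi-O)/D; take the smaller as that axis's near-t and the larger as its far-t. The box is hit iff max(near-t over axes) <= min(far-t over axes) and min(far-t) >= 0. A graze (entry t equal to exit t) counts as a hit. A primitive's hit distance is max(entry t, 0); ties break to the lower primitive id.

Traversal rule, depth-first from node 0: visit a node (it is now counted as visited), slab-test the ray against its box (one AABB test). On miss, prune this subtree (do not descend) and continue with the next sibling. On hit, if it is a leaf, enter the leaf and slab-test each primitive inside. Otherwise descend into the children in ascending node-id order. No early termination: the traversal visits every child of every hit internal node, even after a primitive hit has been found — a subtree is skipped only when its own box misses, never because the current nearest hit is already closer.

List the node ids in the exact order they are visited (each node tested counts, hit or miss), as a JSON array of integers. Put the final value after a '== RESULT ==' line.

Trace the traversal:
N0 x:[7,55/3] y:[21/2,55/2] z:[35/3,24] -> hit [35/3,55/3], descend [2, 3, 6, 9]
  N2 x:[25/3,55/3] y:[41/2,55/2] z:[41/3,55/3] -> miss, prune
  N3 x:[7,37/3] y:[23/2,37/2] z:[56/3,68/3] -> miss, prune
  N6 x:[12,43/3] y:[13,37/2] z:[35/3,17] -> hit [13,43/3] leaf, test {P4(miss), P6@t=13}
  N9 x:[13,49/3] y:[21/2,31/2] z:[19,24] -> miss, prune

Summary -> nodes [0, 2, 3, 6, 9]; box-tests=5; leaf-entries=1; first=P6

== RESULT ==
[0, 2, 3, 6, 9]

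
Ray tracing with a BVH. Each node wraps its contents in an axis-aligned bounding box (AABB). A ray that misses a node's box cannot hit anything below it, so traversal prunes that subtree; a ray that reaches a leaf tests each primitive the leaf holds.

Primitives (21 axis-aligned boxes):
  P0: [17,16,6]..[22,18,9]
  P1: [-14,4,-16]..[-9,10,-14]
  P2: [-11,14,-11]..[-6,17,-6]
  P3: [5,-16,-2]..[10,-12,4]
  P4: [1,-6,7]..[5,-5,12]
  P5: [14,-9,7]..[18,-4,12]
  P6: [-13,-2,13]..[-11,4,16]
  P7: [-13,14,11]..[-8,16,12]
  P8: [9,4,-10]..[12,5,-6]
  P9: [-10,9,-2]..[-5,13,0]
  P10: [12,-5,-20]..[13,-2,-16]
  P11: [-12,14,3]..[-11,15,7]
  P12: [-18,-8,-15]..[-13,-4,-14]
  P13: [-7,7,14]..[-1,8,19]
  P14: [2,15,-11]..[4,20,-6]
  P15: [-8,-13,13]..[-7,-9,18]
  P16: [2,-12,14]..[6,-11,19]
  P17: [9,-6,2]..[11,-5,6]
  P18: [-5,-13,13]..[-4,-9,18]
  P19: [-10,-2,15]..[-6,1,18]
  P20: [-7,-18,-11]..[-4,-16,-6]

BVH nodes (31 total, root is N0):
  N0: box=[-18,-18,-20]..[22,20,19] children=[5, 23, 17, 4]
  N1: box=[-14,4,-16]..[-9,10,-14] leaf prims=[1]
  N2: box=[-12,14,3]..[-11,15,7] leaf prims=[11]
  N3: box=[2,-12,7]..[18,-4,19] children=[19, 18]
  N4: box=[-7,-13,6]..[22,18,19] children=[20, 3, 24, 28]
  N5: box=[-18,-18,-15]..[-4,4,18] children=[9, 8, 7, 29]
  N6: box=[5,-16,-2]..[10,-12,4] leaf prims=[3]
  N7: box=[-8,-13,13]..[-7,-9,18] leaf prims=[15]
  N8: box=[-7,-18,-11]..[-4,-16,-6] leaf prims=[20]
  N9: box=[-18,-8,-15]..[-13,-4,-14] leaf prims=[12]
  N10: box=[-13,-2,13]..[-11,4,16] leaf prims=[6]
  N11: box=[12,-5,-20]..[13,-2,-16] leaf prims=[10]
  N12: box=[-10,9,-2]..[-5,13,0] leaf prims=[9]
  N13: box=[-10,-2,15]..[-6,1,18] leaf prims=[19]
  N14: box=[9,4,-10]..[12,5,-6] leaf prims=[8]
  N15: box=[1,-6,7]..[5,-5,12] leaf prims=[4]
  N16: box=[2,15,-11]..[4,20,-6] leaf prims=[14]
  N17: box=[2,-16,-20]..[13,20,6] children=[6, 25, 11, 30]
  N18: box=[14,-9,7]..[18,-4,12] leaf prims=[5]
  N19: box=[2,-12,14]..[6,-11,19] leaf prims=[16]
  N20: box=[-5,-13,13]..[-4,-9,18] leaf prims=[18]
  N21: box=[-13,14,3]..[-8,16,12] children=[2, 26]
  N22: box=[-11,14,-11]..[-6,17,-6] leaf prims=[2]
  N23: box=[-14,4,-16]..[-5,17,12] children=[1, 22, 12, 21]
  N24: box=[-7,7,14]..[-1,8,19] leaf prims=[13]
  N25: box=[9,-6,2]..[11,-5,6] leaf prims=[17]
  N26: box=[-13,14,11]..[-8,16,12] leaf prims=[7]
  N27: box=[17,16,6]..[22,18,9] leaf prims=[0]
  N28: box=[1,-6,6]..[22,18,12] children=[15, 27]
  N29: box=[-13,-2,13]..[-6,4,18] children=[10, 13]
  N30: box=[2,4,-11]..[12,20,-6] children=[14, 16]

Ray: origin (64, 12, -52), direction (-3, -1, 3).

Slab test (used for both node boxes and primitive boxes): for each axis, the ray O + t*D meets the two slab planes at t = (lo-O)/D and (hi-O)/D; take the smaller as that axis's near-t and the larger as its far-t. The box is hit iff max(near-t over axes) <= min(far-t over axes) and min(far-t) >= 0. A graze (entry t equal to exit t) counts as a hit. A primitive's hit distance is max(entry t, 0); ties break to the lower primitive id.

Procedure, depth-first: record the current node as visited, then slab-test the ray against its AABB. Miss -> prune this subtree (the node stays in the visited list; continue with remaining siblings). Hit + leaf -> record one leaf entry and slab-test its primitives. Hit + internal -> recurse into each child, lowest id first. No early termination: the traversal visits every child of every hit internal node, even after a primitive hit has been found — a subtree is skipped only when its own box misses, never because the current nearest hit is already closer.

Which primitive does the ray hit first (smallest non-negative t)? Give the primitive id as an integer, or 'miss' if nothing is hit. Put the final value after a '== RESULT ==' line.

Walk:
N0 x:[14,82/3] y:[-8,30] z:[32/3,71/3] -> hit [14,71/3], descend [4, 5, 17, 23]
  N4 x:[14,71/3] y:[-6,25] z:[58/3,71/3] -> hit [58/3,71/3], descend [3, 20, 24, 28]
    N3 x:[46/3,62/3] y:[16,24] z:[59/3,71/3] -> hit [59/3,62/3], descend [18, 19]
      N18 x:[46/3,50/3] y:[16,21] z:[59/3,64/3] -> miss, prune
      N19 x:[58/3,62/3] y:[23,24] z:[22,71/3] -> miss, prune
    N20 x:[68/3,23] y:[21,25] z:[65/3,70/3] -> hit [68/3,23] leaf, test {P18@t=68/3}
    N24 x:[65/3,71/3] y:[4,5] z:[22,71/3] -> miss, prune
    N28 x:[14,21] y:[-6,18] z:[58/3,64/3] -> miss, prune
  N5 x:[68/3,82/3] y:[8,30] z:[37/3,70/3] -> hit [68/3,70/3], descend [7, 8, 9, 29]
    N7 x:[71/3,24] y:[21,25] z:[65/3,70/3] -> miss, prune
    N8 x:[68/3,71/3] y:[28,30] z:[41/3,46/3] -> miss, prune
    N9 x:[77/3,82/3] y:[16,20] z:[37/3,38/3] -> miss, prune
    N29 x:[70/3,77/3] y:[8,14] z:[65/3,70/3] -> miss, prune
  N17 x:[17,62/3] y:[-8,28] z:[32/3,58/3] -> hit [17,58/3], descend [6, 11, 25, 30]
    N6 x:[18,59/3] y:[24,28] z:[50/3,56/3] -> miss, prune
    N11 x:[17,52/3] y:[14,17] z:[32/3,12] -> miss, prune
    N25 x:[53/3,55/3] y:[17,18] z:[18,58/3] -> hit [18,18] leaf, test {P17@t=18}
    N30 x:[52/3,62/3] y:[-8,8] z:[41/3,46/3] -> miss, prune
  N23 x:[23,26] y:[-5,8] z:[12,64/3] -> miss, prune

Summary -> nodes [0, 4, 3, 18, 19, 20, 24, 28, 5, 7, 8, 9, 29, 17, 6, 11, 25, 30, 23]; box-tests=19; leaf-entries=2; first=P17

== RESULT ==
17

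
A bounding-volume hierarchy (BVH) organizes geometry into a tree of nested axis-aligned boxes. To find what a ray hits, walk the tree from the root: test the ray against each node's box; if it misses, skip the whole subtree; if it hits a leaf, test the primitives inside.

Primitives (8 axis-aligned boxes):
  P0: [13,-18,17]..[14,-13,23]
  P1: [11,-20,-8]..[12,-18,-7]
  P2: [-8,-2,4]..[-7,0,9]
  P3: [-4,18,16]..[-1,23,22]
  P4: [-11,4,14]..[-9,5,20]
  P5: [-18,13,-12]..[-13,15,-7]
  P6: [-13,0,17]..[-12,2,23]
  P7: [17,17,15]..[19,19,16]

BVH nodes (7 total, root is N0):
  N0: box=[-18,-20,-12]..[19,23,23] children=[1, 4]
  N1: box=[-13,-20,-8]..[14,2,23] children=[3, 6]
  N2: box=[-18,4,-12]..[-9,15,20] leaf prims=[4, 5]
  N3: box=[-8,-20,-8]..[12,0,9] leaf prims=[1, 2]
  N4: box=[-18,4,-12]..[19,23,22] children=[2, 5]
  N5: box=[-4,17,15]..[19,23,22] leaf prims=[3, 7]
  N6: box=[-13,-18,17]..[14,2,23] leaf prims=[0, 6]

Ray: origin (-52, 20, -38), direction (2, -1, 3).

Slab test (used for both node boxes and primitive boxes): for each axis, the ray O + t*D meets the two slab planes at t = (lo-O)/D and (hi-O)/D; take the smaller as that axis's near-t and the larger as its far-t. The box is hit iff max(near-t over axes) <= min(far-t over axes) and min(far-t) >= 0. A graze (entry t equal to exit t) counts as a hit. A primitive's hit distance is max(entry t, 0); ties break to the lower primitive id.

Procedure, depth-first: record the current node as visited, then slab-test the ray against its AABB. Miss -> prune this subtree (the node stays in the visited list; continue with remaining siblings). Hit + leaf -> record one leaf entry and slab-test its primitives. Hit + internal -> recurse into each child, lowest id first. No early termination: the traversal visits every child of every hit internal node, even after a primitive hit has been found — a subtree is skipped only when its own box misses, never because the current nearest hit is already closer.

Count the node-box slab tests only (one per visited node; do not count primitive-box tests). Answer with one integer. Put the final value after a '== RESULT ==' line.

Trace the traversal:
N0 x:[17,71/2] y:[-3,40] z:[26/3,61/3] -> hit [17,61/3], descend [1, 4]
  N1 x:[39/2,33] y:[18,40] z:[10,61/3] -> hit [39/2,61/3], descend [3, 6]
    N3 x:[22,32] y:[20,40] z:[10,47/3] -> miss, prune
    N6 x:[39/2,33] y:[18,38] z:[55/3,61/3] -> hit [39/2,61/3] leaf, test {P0(miss), P6@t=39/2}
  N4 x:[17,71/2] y:[-3,16] z:[26/3,20] -> miss, prune

order=[0, 1, 3, 6, 4]  |boxes|=5  |leaves|=1  hit=P6

== RESULT ==
5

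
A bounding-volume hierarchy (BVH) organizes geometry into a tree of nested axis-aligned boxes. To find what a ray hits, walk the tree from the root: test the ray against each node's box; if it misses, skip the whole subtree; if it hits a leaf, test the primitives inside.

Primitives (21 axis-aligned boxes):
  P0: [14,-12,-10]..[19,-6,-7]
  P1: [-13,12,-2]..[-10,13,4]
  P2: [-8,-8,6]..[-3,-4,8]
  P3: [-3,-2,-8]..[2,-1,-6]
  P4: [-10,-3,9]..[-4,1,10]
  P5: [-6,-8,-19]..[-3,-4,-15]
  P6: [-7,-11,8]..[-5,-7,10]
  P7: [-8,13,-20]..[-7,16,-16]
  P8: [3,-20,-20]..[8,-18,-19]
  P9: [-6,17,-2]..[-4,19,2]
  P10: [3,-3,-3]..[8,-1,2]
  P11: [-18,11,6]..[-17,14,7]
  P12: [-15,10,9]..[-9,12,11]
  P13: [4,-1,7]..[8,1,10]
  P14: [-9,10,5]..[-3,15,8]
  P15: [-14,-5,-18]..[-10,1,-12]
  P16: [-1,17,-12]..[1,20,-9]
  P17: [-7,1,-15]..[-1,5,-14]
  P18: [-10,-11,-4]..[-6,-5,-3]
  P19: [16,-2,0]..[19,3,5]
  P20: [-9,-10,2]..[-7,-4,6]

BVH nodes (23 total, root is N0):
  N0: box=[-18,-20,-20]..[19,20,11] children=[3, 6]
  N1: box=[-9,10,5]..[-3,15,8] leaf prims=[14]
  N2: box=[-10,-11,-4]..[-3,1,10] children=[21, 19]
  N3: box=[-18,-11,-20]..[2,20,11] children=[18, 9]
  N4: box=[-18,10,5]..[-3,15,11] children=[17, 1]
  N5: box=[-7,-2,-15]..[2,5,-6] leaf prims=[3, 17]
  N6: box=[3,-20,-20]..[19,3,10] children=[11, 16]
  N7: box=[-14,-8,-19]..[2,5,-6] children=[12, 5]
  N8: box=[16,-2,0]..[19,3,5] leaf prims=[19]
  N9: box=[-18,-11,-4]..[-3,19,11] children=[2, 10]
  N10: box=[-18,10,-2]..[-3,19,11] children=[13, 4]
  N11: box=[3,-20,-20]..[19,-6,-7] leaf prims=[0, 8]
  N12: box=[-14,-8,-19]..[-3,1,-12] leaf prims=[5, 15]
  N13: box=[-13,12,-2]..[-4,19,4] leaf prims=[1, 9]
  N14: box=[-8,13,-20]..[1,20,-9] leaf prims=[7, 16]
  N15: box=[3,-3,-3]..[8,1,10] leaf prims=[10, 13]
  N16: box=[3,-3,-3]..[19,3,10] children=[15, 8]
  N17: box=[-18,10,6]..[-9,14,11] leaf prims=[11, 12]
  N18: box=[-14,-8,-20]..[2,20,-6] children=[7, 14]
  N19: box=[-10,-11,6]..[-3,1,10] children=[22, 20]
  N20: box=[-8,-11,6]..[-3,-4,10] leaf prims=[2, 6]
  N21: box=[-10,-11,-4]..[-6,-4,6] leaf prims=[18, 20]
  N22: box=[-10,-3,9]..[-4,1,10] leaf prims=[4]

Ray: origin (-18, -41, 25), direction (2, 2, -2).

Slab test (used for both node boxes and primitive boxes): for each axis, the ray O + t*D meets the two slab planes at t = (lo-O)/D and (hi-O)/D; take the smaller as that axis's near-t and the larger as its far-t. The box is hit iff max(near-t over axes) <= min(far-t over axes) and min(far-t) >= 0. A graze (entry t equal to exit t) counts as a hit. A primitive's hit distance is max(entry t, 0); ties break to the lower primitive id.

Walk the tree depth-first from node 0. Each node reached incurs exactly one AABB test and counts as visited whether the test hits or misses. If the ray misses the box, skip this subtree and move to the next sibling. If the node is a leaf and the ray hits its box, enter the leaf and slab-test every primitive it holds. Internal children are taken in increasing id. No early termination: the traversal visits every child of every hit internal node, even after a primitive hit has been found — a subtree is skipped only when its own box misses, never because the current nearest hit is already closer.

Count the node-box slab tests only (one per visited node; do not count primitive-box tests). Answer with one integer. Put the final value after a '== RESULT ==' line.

Trace the traversal:
N0 x:[0,37/2] y:[21/2,61/2] z:[7,45/2] -> hit [21/2,37/2], descend [3, 6]
  N3 x:[0,10] y:[15,61/2] z:[7,45/2] -> miss, prune
  N6 x:[21/2,37/2] y:[21/2,22] z:[15/2,45/2] -> hit [21/2,37/2], descend [11, 16]
    N11 x:[21/2,37/2] y:[21/2,35/2] z:[16,45/2] -> hit [16,35/2] leaf, test {P0@t=16, P8(miss)}
    N16 x:[21/2,37/2] y:[19,22] z:[15/2,14] -> miss, prune

Summary -> nodes [0, 3, 6, 11, 16]; box-tests=5; leaf-entries=1; first=P0

== RESULT ==
5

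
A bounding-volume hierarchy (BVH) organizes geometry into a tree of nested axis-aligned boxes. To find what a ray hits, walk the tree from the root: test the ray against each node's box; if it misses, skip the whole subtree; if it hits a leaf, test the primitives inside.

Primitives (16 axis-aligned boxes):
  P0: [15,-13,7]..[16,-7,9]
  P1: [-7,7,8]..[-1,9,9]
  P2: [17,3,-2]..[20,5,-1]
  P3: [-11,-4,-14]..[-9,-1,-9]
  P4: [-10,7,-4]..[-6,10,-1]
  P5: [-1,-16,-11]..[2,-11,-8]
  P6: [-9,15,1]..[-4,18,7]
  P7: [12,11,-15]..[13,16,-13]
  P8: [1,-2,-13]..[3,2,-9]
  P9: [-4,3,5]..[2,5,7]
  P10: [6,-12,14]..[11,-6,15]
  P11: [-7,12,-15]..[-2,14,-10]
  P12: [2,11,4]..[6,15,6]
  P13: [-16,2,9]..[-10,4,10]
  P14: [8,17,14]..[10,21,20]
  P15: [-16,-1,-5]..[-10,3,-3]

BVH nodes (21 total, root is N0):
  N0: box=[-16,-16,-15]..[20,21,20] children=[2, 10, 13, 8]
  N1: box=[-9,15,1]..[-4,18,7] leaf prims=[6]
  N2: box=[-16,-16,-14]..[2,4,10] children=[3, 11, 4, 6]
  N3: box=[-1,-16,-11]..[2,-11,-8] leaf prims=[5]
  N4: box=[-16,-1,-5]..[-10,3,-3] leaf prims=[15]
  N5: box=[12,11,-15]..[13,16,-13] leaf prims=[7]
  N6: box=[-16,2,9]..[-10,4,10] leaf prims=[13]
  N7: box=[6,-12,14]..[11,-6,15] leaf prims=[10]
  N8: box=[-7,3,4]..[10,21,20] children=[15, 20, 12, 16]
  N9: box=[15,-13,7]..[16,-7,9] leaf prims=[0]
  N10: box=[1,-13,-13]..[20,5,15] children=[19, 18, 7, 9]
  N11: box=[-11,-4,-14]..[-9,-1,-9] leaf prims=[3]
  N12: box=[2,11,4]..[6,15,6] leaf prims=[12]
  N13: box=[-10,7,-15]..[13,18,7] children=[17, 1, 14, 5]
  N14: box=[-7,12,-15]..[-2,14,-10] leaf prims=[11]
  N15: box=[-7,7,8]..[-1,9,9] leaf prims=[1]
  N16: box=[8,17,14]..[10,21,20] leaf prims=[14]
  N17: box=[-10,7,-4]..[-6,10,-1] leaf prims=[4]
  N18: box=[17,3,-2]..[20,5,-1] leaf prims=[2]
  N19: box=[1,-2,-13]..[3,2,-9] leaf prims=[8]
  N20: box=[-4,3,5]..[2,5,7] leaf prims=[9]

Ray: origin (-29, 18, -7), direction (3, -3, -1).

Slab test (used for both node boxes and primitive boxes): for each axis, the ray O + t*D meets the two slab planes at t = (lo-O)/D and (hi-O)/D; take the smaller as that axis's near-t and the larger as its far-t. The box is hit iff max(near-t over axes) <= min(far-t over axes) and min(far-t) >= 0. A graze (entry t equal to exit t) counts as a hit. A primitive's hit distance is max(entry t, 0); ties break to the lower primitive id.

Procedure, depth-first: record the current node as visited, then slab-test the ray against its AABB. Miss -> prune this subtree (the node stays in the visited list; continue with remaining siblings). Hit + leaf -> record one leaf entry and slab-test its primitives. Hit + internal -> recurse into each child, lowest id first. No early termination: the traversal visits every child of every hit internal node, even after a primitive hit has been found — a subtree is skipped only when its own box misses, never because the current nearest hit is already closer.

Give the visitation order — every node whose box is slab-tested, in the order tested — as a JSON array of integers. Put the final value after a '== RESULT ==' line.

Trace the traversal:
N0 x:[13/3,49/3] y:[-1,34/3] z:[-27,8] -> hit [13/3,8], descend [2, 8, 10, 13]
  N2 x:[13/3,31/3] y:[14/3,34/3] z:[-17,7] -> hit [14/3,7], descend [3, 4, 6, 11]
    N3 x:[28/3,31/3] y:[29/3,34/3] z:[1,4] -> miss, prune
    N4 x:[13/3,19/3] y:[5,19/3] z:[-4,-2] -> miss, prune
    N6 x:[13/3,19/3] y:[14/3,16/3] z:[-17,-16] -> miss, prune
    N11 x:[6,20/3] y:[19/3,22/3] z:[2,7] -> hit [19/3,20/3] leaf, test {P3@t=19/3}
  N8 x:[22/3,13] y:[-1,5] z:[-27,-11] -> miss, prune
  N10 x:[10,49/3] y:[13/3,31/3] z:[-22,6] -> miss, prune
  N13 x:[19/3,14] y:[0,11/3] z:[-14,8] -> miss, prune

Summary -> nodes [0, 2, 3, 4, 6, 11, 8, 10, 13]; box-tests=9; leaf-entries=1; first=P3

== RESULT ==
[0, 2, 3, 4, 6, 11, 8, 10, 13]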